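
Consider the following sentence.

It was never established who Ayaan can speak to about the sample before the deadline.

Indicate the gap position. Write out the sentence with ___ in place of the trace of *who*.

It was never established who Ayaan can speak to ___ about the sample before the deadline.

Pre-movement form: Ayaan can speak to who about the sample before the deadline.
'who' is the object of the preposition 'to'. The gap is right after 'to'.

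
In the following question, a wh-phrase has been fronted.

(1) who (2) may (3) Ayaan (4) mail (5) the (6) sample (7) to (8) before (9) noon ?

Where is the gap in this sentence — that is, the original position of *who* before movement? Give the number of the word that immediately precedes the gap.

Before movement: Ayaan may mail the sample to who before noon.
The filler 'who' is interpreted as the object of the preposition 'to' (recipient of 'mail'). It moves to the left edge, and the trace sits right after 'to':
Who may Ayaan mail the sample to ___ before noon?
'to' is word 7.

7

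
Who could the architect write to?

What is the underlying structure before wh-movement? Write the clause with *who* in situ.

The architect could write to who.

'who' functions as the object of the preposition 'to'. Fronting leaves a gap immediately after 'to':
Who could the architect write to ___?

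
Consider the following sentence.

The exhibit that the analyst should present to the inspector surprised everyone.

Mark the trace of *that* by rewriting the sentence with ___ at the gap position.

The exhibit that the analyst should present ___ to the inspector surprised everyone.

'that' is the direct object of 'present'. The gap is right after 'present'.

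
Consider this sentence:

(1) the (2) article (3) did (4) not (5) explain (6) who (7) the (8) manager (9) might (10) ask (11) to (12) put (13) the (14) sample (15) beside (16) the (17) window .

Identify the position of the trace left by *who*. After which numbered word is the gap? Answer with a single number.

Underlying clause: The manager might ask who to put the sample beside the window.
'who' is the direct object of 'ask'. Fronting leaves a gap immediately after 'ask':
The article did not explain who the manager might ask ___ to put the sample beside the window.
'ask' is word 10.

10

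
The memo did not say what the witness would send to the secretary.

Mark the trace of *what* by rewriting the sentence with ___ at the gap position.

Pre-movement form: The witness would send what to the secretary.
'what' functions as the direct object of 'send'. The gap is right after 'send'.

The memo did not say what the witness would send ___ to the secretary.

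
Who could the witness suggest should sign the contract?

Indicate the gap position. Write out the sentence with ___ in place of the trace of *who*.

Underlying clause: The witness could suggest who should sign the contract.
The filler 'who' is interpreted as the subject of the clause embedded under 'suggest'. The gap is right after 'suggest'.

Who could the witness suggest ___ should sign the contract?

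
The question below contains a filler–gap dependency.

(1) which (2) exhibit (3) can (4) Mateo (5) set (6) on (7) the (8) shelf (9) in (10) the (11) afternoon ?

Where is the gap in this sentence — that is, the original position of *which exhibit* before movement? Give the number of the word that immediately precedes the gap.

Before movement: Mateo can set which exhibit on the shelf in the afternoon.
The filler 'which exhibit' is interpreted as the direct object of 'set'. Wh-movement fronts it, leaving a gap right after 'set':
Which exhibit can Mateo set ___ on the shelf in the afternoon?
'set' is word 5.

5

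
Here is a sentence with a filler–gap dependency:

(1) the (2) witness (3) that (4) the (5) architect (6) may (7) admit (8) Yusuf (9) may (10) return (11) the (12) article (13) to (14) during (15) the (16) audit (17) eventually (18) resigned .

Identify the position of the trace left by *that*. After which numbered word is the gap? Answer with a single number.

The filler 'that' is interpreted as the object of the preposition 'to' (recipient of 'return'). It moves to the left edge, and the trace sits right after 'to':
The witness that the architect may admit Yusuf may return the article to ___ during the audit eventually resigned.
'to' is word 13.

13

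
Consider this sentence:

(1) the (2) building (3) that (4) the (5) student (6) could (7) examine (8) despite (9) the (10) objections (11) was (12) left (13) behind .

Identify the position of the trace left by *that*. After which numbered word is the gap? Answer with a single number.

'that' functions as the direct object of 'examine'. Wh-movement fronts it, leaving a gap right after 'examine':
The building that the student could examine ___ despite the objections was left behind.
'examine' is word 7.

7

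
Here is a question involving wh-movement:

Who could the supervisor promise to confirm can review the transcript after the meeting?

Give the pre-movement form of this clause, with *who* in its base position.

The filler 'who' is interpreted as the subject of the clause embedded under 'confirm'. Fronting leaves a gap immediately after 'confirm':
Who could the supervisor promise to confirm ___ can review the transcript after the meeting?

The supervisor could promise to confirm who can review the transcript after the meeting.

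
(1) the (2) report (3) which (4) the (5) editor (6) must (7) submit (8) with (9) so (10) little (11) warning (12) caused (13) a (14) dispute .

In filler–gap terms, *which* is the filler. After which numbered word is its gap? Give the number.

7

The filler 'which' is interpreted as the direct object of 'submit'. It moves to the left edge, and the trace sits right after 'submit':
The report which the editor must submit ___ with so little warning caused a dispute.
'submit' is word 7.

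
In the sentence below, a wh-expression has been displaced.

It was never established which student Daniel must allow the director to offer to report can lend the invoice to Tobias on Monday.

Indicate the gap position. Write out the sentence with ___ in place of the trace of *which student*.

It was never established which student Daniel must allow the director to offer to report ___ can lend the invoice to Tobias on Monday.

Before movement: Daniel must allow the director to offer to report which student can lend the invoice to Tobias on Monday.
'which student' functions as the subject of the clause embedded under 'report'. The gap is right after 'report'.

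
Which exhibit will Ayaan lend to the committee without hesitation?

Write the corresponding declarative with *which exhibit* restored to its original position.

'which exhibit' is the direct object of 'lend'. Wh-movement fronts it, leaving a gap right after 'lend':
Which exhibit will Ayaan lend ___ to the committee without hesitation?

Ayaan will lend which exhibit to the committee without hesitation.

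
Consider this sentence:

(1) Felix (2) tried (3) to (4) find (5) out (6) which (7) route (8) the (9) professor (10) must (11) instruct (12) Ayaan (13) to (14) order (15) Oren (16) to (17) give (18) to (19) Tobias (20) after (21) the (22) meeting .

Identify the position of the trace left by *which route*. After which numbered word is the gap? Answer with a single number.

17

Pre-movement form: The professor must instruct Ayaan to order Oren to give which route to Tobias after the meeting.
'which route' is the direct object of 'give'. It moves to the left edge, and the trace sits right after 'give':
Felix tried to find out which route the professor must instruct Ayaan to order Oren to give ___ to Tobias after the meeting.
'give' is word 17.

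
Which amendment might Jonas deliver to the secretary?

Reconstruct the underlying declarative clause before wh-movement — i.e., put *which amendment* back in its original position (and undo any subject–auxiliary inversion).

'which amendment' functions as the direct object of 'deliver'. Fronting leaves a gap immediately after 'deliver':
Which amendment might Jonas deliver ___ to the secretary?

Jonas might deliver which amendment to the secretary.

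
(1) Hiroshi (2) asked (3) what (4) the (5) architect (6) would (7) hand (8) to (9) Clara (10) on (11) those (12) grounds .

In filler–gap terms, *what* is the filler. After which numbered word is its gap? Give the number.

7

Underlying clause: The architect would hand what to Clara on those grounds.
The filler 'what' is interpreted as the direct object of 'hand'. Fronting leaves a gap immediately after 'hand':
Hiroshi asked what the architect would hand ___ to Clara on those grounds.
'hand' is word 7.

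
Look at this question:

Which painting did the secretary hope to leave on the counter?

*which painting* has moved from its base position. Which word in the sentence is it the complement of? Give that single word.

leave

Underlying clause: The secretary did hope to leave which painting on the counter.
The filler 'which painting' is interpreted as the direct object of 'leave'. It moves to the left edge, and the trace sits right after 'leave':
Which painting did the secretary hope to leave ___ on the counter?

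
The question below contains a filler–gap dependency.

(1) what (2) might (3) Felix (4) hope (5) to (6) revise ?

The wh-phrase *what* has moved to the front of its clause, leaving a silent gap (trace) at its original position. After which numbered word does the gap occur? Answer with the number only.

Underlying clause: Felix might hope to revise what.
'what' functions as the direct object of 'revise'. It moves to the left edge, and the trace sits right after 'revise':
What might Felix hope to revise ___?
'revise' is word 6.

6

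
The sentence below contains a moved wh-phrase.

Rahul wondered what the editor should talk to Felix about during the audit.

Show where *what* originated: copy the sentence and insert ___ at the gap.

Pre-movement form: The editor should talk to Felix about what during the audit.
'what' functions as the object of the preposition 'about'. The gap is right after 'about'.

Rahul wondered what the editor should talk to Felix about ___ during the audit.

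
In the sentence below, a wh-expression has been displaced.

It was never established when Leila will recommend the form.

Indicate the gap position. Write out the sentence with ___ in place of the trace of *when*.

In situ: Leila will recommend the form when.
'when' is the temporal adjunct. The gap is right after 'form'.

It was never established when Leila will recommend the form ___.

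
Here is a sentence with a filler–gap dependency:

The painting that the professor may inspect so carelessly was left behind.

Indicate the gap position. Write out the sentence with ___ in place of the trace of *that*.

The painting that the professor may inspect ___ so carelessly was left behind.

'that' functions as the direct object of 'inspect'. The gap is right after 'inspect'.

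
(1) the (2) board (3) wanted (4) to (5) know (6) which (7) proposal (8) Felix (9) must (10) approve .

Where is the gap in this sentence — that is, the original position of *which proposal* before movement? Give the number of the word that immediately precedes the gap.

10

In situ: Felix must approve which proposal.
The filler 'which proposal' is interpreted as the direct object of 'approve'. Wh-movement fronts it, leaving a gap right after 'approve':
The board wanted to know which proposal Felix must approve ___.
'approve' is word 10.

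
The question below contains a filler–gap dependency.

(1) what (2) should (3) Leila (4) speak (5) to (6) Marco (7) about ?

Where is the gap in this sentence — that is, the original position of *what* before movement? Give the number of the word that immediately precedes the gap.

7

Underlying clause: Leila should speak to Marco about what.
'what' functions as the object of the preposition 'about'. Wh-movement fronts it, leaving a gap right after 'about':
What should Leila speak to Marco about ___?
'about' is word 7.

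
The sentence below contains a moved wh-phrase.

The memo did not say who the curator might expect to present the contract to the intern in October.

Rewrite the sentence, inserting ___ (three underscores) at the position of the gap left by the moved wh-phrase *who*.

Pre-movement form: The curator might expect who to present the contract to the intern in October.
The filler 'who' is interpreted as the direct object of 'expect'. The gap is right after 'expect'.

The memo did not say who the curator might expect ___ to present the contract to the intern in October.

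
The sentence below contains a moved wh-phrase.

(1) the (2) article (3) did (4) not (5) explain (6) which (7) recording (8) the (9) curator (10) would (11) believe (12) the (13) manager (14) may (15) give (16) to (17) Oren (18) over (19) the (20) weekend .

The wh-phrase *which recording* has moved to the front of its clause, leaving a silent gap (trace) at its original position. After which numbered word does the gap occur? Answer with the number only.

15

Underlying clause: The curator would believe the manager may give which recording to Oren over the weekend.
'which recording' functions as the direct object of 'give'. Wh-movement fronts it, leaving a gap right after 'give':
The article did not explain which recording the curator would believe the manager may give ___ to Oren over the weekend.
'give' is word 15.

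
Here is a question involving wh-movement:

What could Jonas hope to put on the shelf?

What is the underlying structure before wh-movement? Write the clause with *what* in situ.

The filler 'what' is interpreted as the direct object of 'put'. Wh-movement fronts it, leaving a gap right after 'put':
What could Jonas hope to put ___ on the shelf?

Jonas could hope to put what on the shelf.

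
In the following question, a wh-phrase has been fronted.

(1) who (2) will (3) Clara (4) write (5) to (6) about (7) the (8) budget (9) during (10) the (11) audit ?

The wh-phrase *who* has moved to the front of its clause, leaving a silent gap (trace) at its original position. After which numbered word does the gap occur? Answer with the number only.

Underlying clause: Clara will write to who about the budget during the audit.
The filler 'who' is interpreted as the object of the preposition 'to'. It moves to the left edge, and the trace sits right after 'to':
Who will Clara write to ___ about the budget during the audit?
'to' is word 5.

5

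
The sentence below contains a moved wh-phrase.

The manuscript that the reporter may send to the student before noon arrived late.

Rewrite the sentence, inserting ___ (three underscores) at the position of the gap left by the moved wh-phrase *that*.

The manuscript that the reporter may send ___ to the student before noon arrived late.

'that' is the direct object of 'send'. The gap is right after 'send'.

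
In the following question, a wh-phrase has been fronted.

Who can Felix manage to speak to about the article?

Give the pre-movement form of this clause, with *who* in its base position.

The filler 'who' is interpreted as the object of the preposition 'to'. It moves to the left edge, and the trace sits right after 'to':
Who can Felix manage to speak to ___ about the article?

Felix can manage to speak to who about the article.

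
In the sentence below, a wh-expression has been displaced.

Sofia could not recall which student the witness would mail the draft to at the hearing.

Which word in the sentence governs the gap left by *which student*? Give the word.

to

In situ: The witness would mail the draft to which student at the hearing.
'which student' is the object of the preposition 'to' (recipient of 'mail'). Fronting leaves a gap immediately after 'to':
Sofia could not recall which student the witness would mail the draft to ___ at the hearing.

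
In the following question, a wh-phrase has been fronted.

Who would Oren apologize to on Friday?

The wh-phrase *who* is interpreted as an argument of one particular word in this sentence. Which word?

Pre-movement form: Oren would apologize to who on Friday.
'who' is the object of the preposition 'to'. It moves to the left edge, and the trace sits right after 'to':
Who would Oren apologize to ___ on Friday?

to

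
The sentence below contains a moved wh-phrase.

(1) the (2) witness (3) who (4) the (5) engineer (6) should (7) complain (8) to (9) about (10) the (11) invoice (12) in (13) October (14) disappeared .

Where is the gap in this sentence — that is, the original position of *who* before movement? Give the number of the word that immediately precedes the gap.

'who' functions as the object of the preposition 'to'. Fronting leaves a gap immediately after 'to':
The witness who the engineer should complain to ___ about the invoice in October disappeared.
'to' is word 8.

8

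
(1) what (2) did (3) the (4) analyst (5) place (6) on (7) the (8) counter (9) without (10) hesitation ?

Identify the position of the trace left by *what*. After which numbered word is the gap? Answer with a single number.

Before movement: The analyst did place what on the counter without hesitation.
'what' is the direct object of 'place'. Fronting leaves a gap immediately after 'place':
What did the analyst place ___ on the counter without hesitation?
'place' is word 5.

5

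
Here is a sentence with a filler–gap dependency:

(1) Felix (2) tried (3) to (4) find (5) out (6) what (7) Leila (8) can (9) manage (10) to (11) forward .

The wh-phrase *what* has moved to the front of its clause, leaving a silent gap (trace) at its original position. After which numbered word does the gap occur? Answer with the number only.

Pre-movement form: Leila can manage to forward what.
'what' functions as the direct object of 'forward'. Wh-movement fronts it, leaving a gap right after 'forward':
Felix tried to find out what Leila can manage to forward ___.
'forward' is word 11.

11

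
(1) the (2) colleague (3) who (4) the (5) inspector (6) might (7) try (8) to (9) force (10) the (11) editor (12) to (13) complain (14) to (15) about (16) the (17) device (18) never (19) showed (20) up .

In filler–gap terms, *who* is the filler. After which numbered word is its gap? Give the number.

The filler 'who' is interpreted as the object of the preposition 'to'. It moves to the left edge, and the trace sits right after 'to':
The colleague who the inspector might try to force the editor to complain to ___ about the device never showed up.
'to' is word 14.

14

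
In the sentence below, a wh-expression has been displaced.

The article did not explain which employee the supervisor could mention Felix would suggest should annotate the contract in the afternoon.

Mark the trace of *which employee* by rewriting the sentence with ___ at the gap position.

The article did not explain which employee the supervisor could mention Felix would suggest ___ should annotate the contract in the afternoon.

Before movement: The supervisor could mention Felix would suggest which employee should annotate the contract in the afternoon.
'which employee' is the subject of the clause embedded under 'suggest'. The gap is right after 'suggest'.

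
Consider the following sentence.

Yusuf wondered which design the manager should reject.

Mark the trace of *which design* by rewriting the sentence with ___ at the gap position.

Yusuf wondered which design the manager should reject ___.

Before movement: The manager should reject which design.
'which design' is the direct object of 'reject'. The gap is right after 'reject'.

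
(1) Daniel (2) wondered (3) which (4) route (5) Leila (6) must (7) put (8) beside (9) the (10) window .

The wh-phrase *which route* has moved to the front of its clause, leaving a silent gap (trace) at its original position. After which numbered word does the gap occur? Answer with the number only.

Pre-movement form: Leila must put which route beside the window.
The filler 'which route' is interpreted as the direct object of 'put'. Wh-movement fronts it, leaving a gap right after 'put':
Daniel wondered which route Leila must put ___ beside the window.
'put' is word 7.

7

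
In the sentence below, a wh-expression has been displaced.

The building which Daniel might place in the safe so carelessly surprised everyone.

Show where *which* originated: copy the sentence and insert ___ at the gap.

'which' functions as the direct object of 'place'. The gap is right after 'place'.

The building which Daniel might place ___ in the safe so carelessly surprised everyone.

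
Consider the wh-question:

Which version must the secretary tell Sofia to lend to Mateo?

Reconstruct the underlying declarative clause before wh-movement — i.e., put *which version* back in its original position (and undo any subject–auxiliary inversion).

The secretary must tell Sofia to lend which version to Mateo.

The filler 'which version' is interpreted as the direct object of 'lend'. It moves to the left edge, and the trace sits right after 'lend':
Which version must the secretary tell Sofia to lend ___ to Mateo?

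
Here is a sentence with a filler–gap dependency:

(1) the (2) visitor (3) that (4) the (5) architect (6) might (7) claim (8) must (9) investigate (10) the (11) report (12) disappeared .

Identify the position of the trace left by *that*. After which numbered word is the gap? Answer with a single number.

7

'that' functions as the subject of the clause embedded under 'claim'. Wh-movement fronts it, leaving a gap right after 'claim':
The visitor that the architect might claim ___ must investigate the report disappeared.
'claim' is word 7.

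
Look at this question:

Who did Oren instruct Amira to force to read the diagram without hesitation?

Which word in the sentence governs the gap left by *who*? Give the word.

force

In situ: Oren did instruct Amira to force who to read the diagram without hesitation.
'who' functions as the direct object of 'force'. It moves to the left edge, and the trace sits right after 'force':
Who did Oren instruct Amira to force ___ to read the diagram without hesitation?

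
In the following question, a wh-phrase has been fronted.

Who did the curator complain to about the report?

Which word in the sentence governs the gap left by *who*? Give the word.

In situ: The curator did complain to who about the report.
'who' is the object of the preposition 'to'. Fronting leaves a gap immediately after 'to':
Who did the curator complain to ___ about the report?

to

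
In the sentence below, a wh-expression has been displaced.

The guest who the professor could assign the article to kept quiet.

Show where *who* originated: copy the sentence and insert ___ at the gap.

The guest who the professor could assign the article to ___ kept quiet.

'who' functions as the object of the preposition 'to' (recipient of 'assign'). The gap is right after 'to'.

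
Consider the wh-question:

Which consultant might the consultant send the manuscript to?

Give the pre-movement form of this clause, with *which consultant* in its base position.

The filler 'which consultant' is interpreted as the object of the preposition 'to' (recipient of 'send'). Fronting leaves a gap immediately after 'to':
Which consultant might the consultant send the manuscript to ___?

The consultant might send the manuscript to which consultant.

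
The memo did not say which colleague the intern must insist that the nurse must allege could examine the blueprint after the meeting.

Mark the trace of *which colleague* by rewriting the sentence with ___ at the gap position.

The memo did not say which colleague the intern must insist that the nurse must allege ___ could examine the blueprint after the meeting.

Before movement: The intern must insist that the nurse must allege which colleague could examine the blueprint after the meeting.
'which colleague' functions as the subject of the clause embedded under 'allege'. The gap is right after 'allege'.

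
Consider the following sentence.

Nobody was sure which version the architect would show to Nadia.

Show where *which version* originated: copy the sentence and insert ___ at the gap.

Before movement: The architect would show which version to Nadia.
'which version' functions as the direct object of 'show'. The gap is right after 'show'.

Nobody was sure which version the architect would show ___ to Nadia.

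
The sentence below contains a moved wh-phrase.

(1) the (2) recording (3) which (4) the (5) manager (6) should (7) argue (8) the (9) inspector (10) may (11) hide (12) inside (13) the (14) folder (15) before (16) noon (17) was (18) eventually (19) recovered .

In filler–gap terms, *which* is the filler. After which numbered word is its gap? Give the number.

'which' functions as the direct object of 'hide'. Wh-movement fronts it, leaving a gap right after 'hide':
The recording which the manager should argue the inspector may hide ___ inside the folder before noon was eventually recovered.
'hide' is word 11.

11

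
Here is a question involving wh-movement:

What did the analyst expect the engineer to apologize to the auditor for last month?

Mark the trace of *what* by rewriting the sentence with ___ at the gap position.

Before movement: The analyst did expect the engineer to apologize to the auditor for what last month.
'what' is the object of the preposition 'for'. The gap is right after 'for'.

What did the analyst expect the engineer to apologize to the auditor for ___ last month?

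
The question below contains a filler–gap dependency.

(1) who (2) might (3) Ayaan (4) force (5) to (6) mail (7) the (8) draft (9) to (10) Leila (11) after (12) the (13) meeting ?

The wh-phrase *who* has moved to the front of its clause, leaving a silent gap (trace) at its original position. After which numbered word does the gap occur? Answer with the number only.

Underlying clause: Ayaan might force who to mail the draft to Leila after the meeting.
'who' functions as the direct object of 'force'. It moves to the left edge, and the trace sits right after 'force':
Who might Ayaan force ___ to mail the draft to Leila after the meeting?
'force' is word 4.

4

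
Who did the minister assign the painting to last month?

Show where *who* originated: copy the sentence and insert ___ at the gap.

Who did the minister assign the painting to ___ last month?

Before movement: The minister did assign the painting to who last month.
'who' is the object of the preposition 'to' (recipient of 'assign'). The gap is right after 'to'.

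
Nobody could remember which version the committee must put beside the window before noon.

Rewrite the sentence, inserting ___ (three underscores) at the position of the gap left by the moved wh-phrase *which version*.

Before movement: The committee must put which version beside the window before noon.
The filler 'which version' is interpreted as the direct object of 'put'. The gap is right after 'put'.

Nobody could remember which version the committee must put ___ beside the window before noon.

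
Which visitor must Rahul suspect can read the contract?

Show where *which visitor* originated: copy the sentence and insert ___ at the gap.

Underlying clause: Rahul must suspect which visitor can read the contract.
'which visitor' functions as the subject of the clause embedded under 'suspect'. The gap is right after 'suspect'.

Which visitor must Rahul suspect ___ can read the contract?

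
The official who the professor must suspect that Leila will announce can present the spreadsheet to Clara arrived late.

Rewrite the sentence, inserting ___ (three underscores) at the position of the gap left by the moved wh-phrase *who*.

The official who the professor must suspect that Leila will announce ___ can present the spreadsheet to Clara arrived late.

The filler 'who' is interpreted as the subject of the clause embedded under 'announce'. The gap is right after 'announce'.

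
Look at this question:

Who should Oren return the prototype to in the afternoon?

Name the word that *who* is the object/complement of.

to

Before movement: Oren should return the prototype to who in the afternoon.
The filler 'who' is interpreted as the object of the preposition 'to' (recipient of 'return'). Fronting leaves a gap immediately after 'to':
Who should Oren return the prototype to ___ in the afternoon?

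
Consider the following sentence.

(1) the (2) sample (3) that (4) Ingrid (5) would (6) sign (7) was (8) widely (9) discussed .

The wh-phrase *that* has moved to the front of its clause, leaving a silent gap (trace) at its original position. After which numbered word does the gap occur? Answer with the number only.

'that' functions as the direct object of 'sign'. Fronting leaves a gap immediately after 'sign':
The sample that Ingrid would sign ___ was widely discussed.
'sign' is word 6.

6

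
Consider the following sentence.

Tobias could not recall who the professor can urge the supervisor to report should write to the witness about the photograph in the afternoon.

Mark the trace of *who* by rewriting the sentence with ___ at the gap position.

Before movement: The professor can urge the supervisor to report who should write to the witness about the photograph in the afternoon.
The filler 'who' is interpreted as the subject of the clause embedded under 'report'. The gap is right after 'report'.

Tobias could not recall who the professor can urge the supervisor to report ___ should write to the witness about the photograph in the afternoon.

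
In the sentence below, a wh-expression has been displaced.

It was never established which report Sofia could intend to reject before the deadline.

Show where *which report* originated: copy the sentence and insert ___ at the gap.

Pre-movement form: Sofia could intend to reject which report before the deadline.
'which report' functions as the direct object of 'reject'. The gap is right after 'reject'.

It was never established which report Sofia could intend to reject ___ before the deadline.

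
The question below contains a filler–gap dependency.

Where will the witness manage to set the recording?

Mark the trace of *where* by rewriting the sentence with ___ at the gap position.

Pre-movement form: The witness will manage to set the recording where.
'where' functions as the locative complement of 'set'. The gap is right after 'recording'.

Where will the witness manage to set the recording ___?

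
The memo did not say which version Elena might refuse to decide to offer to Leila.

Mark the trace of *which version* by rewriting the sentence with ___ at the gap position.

The memo did not say which version Elena might refuse to decide to offer ___ to Leila.

Underlying clause: Elena might refuse to decide to offer which version to Leila.
'which version' functions as the direct object of 'offer'. The gap is right after 'offer'.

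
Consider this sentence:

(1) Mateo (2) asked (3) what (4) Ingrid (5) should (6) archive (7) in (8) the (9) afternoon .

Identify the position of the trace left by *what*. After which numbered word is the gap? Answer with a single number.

Before movement: Ingrid should archive what in the afternoon.
'what' is the direct object of 'archive'. Wh-movement fronts it, leaving a gap right after 'archive':
Mateo asked what Ingrid should archive ___ in the afternoon.
'archive' is word 6.

6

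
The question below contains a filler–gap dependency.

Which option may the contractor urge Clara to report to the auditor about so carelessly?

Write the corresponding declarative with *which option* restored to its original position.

'which option' functions as the object of the preposition 'about'. Fronting leaves a gap immediately after 'about':
Which option may the contractor urge Clara to report to the auditor about ___ so carelessly?

The contractor may urge Clara to report to the auditor about which option so carelessly.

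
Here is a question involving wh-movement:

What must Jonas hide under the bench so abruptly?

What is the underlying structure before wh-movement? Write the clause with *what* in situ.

Jonas must hide what under the bench so abruptly.

'what' functions as the direct object of 'hide'. Fronting leaves a gap immediately after 'hide':
What must Jonas hide ___ under the bench so abruptly?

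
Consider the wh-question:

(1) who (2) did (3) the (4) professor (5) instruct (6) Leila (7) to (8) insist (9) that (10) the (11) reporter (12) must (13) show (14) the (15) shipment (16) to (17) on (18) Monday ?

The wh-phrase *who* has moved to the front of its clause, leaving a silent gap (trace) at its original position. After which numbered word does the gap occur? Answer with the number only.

16

In situ: The professor did instruct Leila to insist that the reporter must show the shipment to who on Monday.
'who' is the object of the preposition 'to' (recipient of 'show'). It moves to the left edge, and the trace sits right after 'to':
Who did the professor instruct Leila to insist that the reporter must show the shipment to ___ on Monday?
'to' is word 16.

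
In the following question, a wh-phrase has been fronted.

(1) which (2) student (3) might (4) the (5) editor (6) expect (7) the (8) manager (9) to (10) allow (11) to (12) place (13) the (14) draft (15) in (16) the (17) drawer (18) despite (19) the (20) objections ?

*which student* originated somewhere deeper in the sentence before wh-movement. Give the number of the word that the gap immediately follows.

Before movement: The editor might expect the manager to allow which student to place the draft in the drawer despite the objections.
'which student' functions as the direct object of 'allow'. Wh-movement fronts it, leaving a gap right after 'allow':
Which student might the editor expect the manager to allow ___ to place the draft in the drawer despite the objections?
'allow' is word 10.

10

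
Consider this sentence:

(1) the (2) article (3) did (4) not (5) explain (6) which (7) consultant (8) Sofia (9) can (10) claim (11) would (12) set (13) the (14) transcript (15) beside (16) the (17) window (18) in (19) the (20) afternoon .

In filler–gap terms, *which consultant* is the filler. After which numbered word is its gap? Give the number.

10

Before movement: Sofia can claim which consultant would set the transcript beside the window in the afternoon.
'which consultant' is the subject of the clause embedded under 'claim'. It moves to the left edge, and the trace sits right after 'claim':
The article did not explain which consultant Sofia can claim ___ would set the transcript beside the window in the afternoon.
'claim' is word 10.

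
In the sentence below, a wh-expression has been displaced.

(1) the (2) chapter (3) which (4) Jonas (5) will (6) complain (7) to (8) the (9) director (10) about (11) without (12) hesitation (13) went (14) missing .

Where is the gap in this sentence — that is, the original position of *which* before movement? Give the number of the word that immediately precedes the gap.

The filler 'which' is interpreted as the object of the preposition 'about'. Wh-movement fronts it, leaving a gap right after 'about':
The chapter which Jonas will complain to the director about ___ without hesitation went missing.
'about' is word 10.

10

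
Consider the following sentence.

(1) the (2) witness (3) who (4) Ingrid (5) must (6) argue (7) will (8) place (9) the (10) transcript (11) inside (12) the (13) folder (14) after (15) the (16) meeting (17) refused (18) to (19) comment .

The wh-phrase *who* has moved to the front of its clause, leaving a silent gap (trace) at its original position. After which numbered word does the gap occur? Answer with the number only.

The filler 'who' is interpreted as the subject of the clause embedded under 'argue'. Fronting leaves a gap immediately after 'argue':
The witness who Ingrid must argue ___ will place the transcript inside the folder after the meeting refused to comment.
'argue' is word 6.

6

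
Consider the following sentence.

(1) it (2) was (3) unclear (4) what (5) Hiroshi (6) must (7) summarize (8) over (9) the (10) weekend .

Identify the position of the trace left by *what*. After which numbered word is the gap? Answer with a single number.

7

Before movement: Hiroshi must summarize what over the weekend.
The filler 'what' is interpreted as the direct object of 'summarize'. It moves to the left edge, and the trace sits right after 'summarize':
It was unclear what Hiroshi must summarize ___ over the weekend.
'summarize' is word 7.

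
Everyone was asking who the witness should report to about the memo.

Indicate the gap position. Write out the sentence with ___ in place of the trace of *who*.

In situ: The witness should report to who about the memo.
'who' functions as the object of the preposition 'to'. The gap is right after 'to'.

Everyone was asking who the witness should report to ___ about the memo.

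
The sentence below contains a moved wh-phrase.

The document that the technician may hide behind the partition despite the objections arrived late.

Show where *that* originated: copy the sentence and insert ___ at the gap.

The document that the technician may hide ___ behind the partition despite the objections arrived late.

The filler 'that' is interpreted as the direct object of 'hide'. The gap is right after 'hide'.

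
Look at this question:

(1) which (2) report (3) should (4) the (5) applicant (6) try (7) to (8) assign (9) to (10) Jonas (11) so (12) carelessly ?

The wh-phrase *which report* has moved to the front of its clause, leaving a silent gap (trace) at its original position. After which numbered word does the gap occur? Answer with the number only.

8

Pre-movement form: The applicant should try to assign which report to Jonas so carelessly.
The filler 'which report' is interpreted as the direct object of 'assign'. It moves to the left edge, and the trace sits right after 'assign':
Which report should the applicant try to assign ___ to Jonas so carelessly?
'assign' is word 8.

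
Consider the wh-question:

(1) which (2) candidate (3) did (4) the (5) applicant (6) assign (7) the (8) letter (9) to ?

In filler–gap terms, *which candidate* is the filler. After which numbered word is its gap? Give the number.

Underlying clause: The applicant did assign the letter to which candidate.
'which candidate' functions as the object of the preposition 'to' (recipient of 'assign'). It moves to the left edge, and the trace sits right after 'to':
Which candidate did the applicant assign the letter to ___?
'to' is word 9.

9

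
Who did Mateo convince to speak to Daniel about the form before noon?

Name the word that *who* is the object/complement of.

In situ: Mateo did convince who to speak to Daniel about the form before noon.
The filler 'who' is interpreted as the direct object of 'convince'. Wh-movement fronts it, leaving a gap right after 'convince':
Who did Mateo convince ___ to speak to Daniel about the form before noon?

convince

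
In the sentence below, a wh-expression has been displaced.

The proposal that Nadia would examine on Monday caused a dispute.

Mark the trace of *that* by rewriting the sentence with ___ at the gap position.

'that' is the direct object of 'examine'. The gap is right after 'examine'.

The proposal that Nadia would examine ___ on Monday caused a dispute.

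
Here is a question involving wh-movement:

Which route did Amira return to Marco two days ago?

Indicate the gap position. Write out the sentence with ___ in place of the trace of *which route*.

Which route did Amira return ___ to Marco two days ago?

Underlying clause: Amira did return which route to Marco two days ago.
'which route' is the direct object of 'return'. The gap is right after 'return'.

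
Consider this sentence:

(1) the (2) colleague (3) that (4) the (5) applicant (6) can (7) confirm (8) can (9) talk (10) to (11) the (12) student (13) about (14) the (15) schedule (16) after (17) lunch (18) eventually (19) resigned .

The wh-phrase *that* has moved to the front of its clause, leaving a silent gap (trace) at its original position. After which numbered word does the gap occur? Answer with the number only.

7

'that' is the subject of the clause embedded under 'confirm'. Wh-movement fronts it, leaving a gap right after 'confirm':
The colleague that the applicant can confirm ___ can talk to the student about the schedule after lunch eventually resigned.
'confirm' is word 7.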